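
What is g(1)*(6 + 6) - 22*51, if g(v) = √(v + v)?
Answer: -1122 + 12*√2 ≈ -1105.0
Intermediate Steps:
g(v) = √2*√v (g(v) = √(2*v) = √2*√v)
g(1)*(6 + 6) - 22*51 = (√2*√1)*(6 + 6) - 22*51 = (√2*1)*12 - 1122 = √2*12 - 1122 = 12*√2 - 1122 = -1122 + 12*√2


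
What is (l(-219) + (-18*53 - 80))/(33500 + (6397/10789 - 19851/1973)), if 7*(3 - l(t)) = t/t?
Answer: -8535965497/277239977133 ≈ -0.030789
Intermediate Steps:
l(t) = 20/7 (l(t) = 3 - t/(7*t) = 3 - ⅐*1 = 3 - ⅐ = 20/7)
(l(-219) + (-18*53 - 80))/(33500 + (6397/10789 - 19851/1973)) = (20/7 + (-18*53 - 80))/(33500 + (6397/10789 - 19851/1973)) = (20/7 + (-954 - 80))/(33500 + (6397*(1/10789) - 19851*1/1973)) = (20/7 - 1034)/(33500 + (6397/10789 - 19851/1973)) = -7218/(7*(33500 - 201551158/21286697)) = -7218/(7*712902798342/21286697) = -7218/7*21286697/712902798342 = -8535965497/277239977133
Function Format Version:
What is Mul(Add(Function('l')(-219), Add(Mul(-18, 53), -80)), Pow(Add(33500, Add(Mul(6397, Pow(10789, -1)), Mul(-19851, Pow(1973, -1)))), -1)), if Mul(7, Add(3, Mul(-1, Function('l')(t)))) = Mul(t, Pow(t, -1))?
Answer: Rational(-8535965497, 277239977133) ≈ -0.030789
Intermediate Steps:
Function('l')(t) = Rational(20, 7) (Function('l')(t) = Add(3, Mul(Rational(-1, 7), Mul(t, Pow(t, -1)))) = Add(3, Mul(Rational(-1, 7), 1)) = Add(3, Rational(-1, 7)) = Rational(20, 7))
Mul(Add(Function('l')(-219), Add(Mul(-18, 53), -80)), Pow(Add(33500, Add(Mul(6397, Pow(10789, -1)), Mul(-19851, Pow(1973, -1)))), -1)) = Mul(Add(Rational(20, 7), Add(Mul(-18, 53), -80)), Pow(Add(33500, Add(Mul(6397, Pow(10789, -1)), Mul(-19851, Pow(1973, -1)))), -1)) = Mul(Add(Rational(20, 7), Add(-954, -80)), Pow(Add(33500, Add(Mul(6397, Rational(1, 10789)), Mul(-19851, Rational(1, 1973)))), -1)) = Mul(Add(Rational(20, 7), -1034), Pow(Add(33500, Add(Rational(6397, 10789), Rational(-19851, 1973))), -1)) = Mul(Rational(-7218, 7), Pow(Add(33500, Rational(-201551158, 21286697)), -1)) = Mul(Rational(-7218, 7), Pow(Rational(712902798342, 21286697), -1)) = Mul(Rational(-7218, 7), Rational(21286697, 712902798342)) = Rational(-8535965497, 277239977133)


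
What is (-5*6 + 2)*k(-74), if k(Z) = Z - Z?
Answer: 0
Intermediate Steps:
k(Z) = 0
(-5*6 + 2)*k(-74) = (-5*6 + 2)*0 = (-30 + 2)*0 = -28*0 = 0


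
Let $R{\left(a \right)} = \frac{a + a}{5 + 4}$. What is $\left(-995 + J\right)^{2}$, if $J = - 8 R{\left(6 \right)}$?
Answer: $\frac{9102289}{9} \approx 1.0114 \cdot 10^{6}$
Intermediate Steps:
$R{\left(a \right)} = \frac{2 a}{9}$
$J = - \frac{32}{3}$ ($J = - 8 \cdot \frac{2}{9} \cdot 6 = \left(-8\right) \frac{4}{3} = - \frac{32}{3} \approx -10.667$)
$\left(-995 + J\right)^{2} = \left(-995 - \frac{32}{3}\right)^{2} = \left(- \frac{3017}{3}\right)^{2} = \frac{9102289}{9}$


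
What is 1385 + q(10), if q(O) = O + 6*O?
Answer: 1455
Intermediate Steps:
q(O) = 7*O
1385 + q(10) = 1385 + 7*10 = 1385 + 70 = 1455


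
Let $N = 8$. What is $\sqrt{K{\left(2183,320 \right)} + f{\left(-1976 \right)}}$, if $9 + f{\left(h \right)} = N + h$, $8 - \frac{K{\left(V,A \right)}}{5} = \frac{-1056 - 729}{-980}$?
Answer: $\frac{i \sqrt{381437}}{14} \approx 44.115 i$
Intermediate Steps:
$K{\left(V,A \right)} = \frac{865}{28}$ ($K{\left(V,A \right)} = 40 - 5 \frac{-1056 - 729}{-980} = 40 - 5 \left(-1056 - 729\right) \left(- \frac{1}{980}\right) = 40 - 5 \left(\left(-1785\right) \left(- \frac{1}{980}\right)\right) = 40 - \frac{255}{28} = \frac{865}{28}$)
$f{\left(h \right)} = -1 + h$ ($f{\left(h \right)} = -9 + \left(8 + h\right) = -1 + h$)
$\sqrt{K{\left(2183,320 \right)} + f{\left(-1976 \right)}} = \sqrt{\frac{865}{28} - 1977} = \sqrt{- \frac{54491}{28}} = \frac{i \sqrt{381437}}{14}$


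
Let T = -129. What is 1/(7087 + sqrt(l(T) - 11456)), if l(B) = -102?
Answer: 7087/50237127 - I*sqrt(11558)/50237127 ≈ 0.00014107 - 2.14e-6*I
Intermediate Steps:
1/(7087 + sqrt(l(T) - 11456)) = 1/(7087 + sqrt(-102 - 11456)) = 1/(7087 + sqrt(-11558)) = 1/(7087 + I*sqrt(11558))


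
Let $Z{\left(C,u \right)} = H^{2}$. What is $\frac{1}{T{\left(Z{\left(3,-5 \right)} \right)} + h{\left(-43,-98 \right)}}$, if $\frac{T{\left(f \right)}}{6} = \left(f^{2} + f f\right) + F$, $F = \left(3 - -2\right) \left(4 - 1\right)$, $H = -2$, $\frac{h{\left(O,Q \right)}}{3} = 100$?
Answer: $\frac{1}{582} \approx 0.0017182$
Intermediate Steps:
$h{\left(O,Q \right)} = 300$ ($h{\left(O,Q \right)} = 3 \cdot 100 = 300$)
$F = 15$ ($F = \left(3 + 2\right) 3 = 5 \cdot 3 = 15$)
$Z{\left(C,u \right)} = 4$ ($Z{\left(C,u \right)} = \left(-2\right)^{2} = 4$)
$T{\left(f \right)} = 90 + 12 f^{2}$ ($T{\left(f \right)} = 6 \left(\left(f^{2} + f f\right) + 15\right) = 6 \left(\left(f^{2} + f^{2}\right) + 15\right) = 6 \left(2 f^{2} + 15\right) = 6 \left(15 + 2 f^{2}\right) = 90 + 12 f^{2}$)
$\frac{1}{T{\left(Z{\left(3,-5 \right)} \right)} + h{\left(-43,-98 \right)}} = \frac{1}{\left(90 + 12 \cdot 4^{2}\right) + 300} = \frac{1}{\left(90 + 12 \cdot 16\right) + 300} = \frac{1}{\left(90 + 192\right) + 300} = \frac{1}{282 + 300} = \frac{1}{582}$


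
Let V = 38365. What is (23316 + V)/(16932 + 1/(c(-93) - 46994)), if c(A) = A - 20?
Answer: 2905606867/797615723 ≈ 3.6429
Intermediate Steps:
c(A) = -20 + A
(23316 + V)/(16932 + 1/(c(-93) - 46994)) = (23316 + 38365)/(16932 + 1/((-20 - 93) - 46994)) = 61681/(16932 + 1/(-113 - 46994)) = 61681/(16932 + 1/(-47107)) = 61681/(16932 - 1/47107) = 61681/(797615723/47107) = 61681*(47107/797615723) = 2905606867/797615723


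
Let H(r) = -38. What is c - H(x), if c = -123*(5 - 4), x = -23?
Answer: -85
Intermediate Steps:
c = -123 (c = -123*1 = -123)
c - H(x) = -123 - 1*(-38) = -123 + 38 = -85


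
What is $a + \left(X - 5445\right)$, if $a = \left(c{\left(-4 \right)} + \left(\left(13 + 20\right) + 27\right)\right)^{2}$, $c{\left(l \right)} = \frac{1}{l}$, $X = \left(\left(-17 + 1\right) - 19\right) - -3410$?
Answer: $\frac{24001}{16} \approx 1500.1$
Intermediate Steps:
$X = 3375$ ($X = \left(-16 - 19\right) + 3410 = -35 + 3410 = 3375$)
$a = \frac{57121}{16}$ ($a = \left(\frac{1}{-4} + \left(\left(13 + 20\right) + 27\right)\right)^{2} = \left(- \frac{1}{4} + \left(33 + 27\right)\right)^{2} = \left(- \frac{1}{4} + 60\right)^{2} = \left(\frac{239}{4}\right)^{2} = \frac{57121}{16} \approx 3570.1$)
$a + \left(X - 5445\right) = \frac{57121}{16} + \left(3375 - 5445\right) = \frac{57121}{16} - 2070 = \frac{24001}{16}$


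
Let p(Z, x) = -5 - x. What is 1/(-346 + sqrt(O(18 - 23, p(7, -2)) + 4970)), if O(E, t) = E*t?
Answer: -346/114731 - sqrt(4985)/114731 ≈ -0.0036311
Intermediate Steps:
1/(-346 + sqrt(O(18 - 23, p(7, -2)) + 4970)) = 1/(-346 + sqrt((18 - 23)*(-5 - 1*(-2)) + 4970)) = 1/(-346 + sqrt(-5*(-5 + 2) + 4970)) = 1/(-346 + sqrt(-5*(-3) + 4970)) = 1/(-346 + sqrt(15 + 4970)) = 1/(-346 + sqrt(4985))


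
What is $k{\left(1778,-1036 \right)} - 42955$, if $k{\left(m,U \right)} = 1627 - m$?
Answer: $-43106$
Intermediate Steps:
$k{\left(1778,-1036 \right)} - 42955 = \left(1627 - 1778\right) - 42955 = -151 - 42955 = -43106$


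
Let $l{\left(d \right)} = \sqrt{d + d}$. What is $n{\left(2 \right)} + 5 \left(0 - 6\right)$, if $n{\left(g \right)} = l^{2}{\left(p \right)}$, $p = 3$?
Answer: $-24$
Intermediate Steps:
$l{\left(d \right)} = \sqrt{2} \sqrt{d}$ ($l{\left(d \right)} = \sqrt{2 d} = \sqrt{2} \sqrt{d}$)
$n{\left(g \right)} = 6$ ($n{\left(g \right)} = \left(\sqrt{2} \sqrt{3}\right)^{2} = \left(\sqrt{6}\right)^{2} = 6$)
$n{\left(2 \right)} + 5 \left(0 - 6\right) = 6 + 5 \left(0 - 6\right) = 6 + 5 \left(-6\right) = 6 - 30 = -24$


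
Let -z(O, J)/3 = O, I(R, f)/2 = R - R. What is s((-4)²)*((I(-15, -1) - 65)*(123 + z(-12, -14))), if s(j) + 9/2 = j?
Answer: -237705/2 ≈ -1.1885e+5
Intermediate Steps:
I(R, f) = 0 (I(R, f) = 2*(R - R) = 2*0 = 0)
z(O, J) = -3*O
s(j) = -9/2 + j
s((-4)²)*((I(-15, -1) - 65)*(123 + z(-12, -14))) = (-9/2 + (-4)²)*((0 - 65)*(123 - 3*(-12))) = (-9/2 + 16)*(-65*(123 + 36)) = 23*(-65*159)/2 = (23/2)*(-10335) = -237705/2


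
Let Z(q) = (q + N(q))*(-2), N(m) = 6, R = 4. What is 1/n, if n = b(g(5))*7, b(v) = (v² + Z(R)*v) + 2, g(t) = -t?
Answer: 1/889 ≈ 0.0011249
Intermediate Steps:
Z(q) = -12 - 2*q (Z(q) = (q + 6)*(-2) = (6 + q)*(-2) = -12 - 2*q)
b(v) = 2 + v² - 20*v (b(v) = (v² + (-12 - 2*4)*v) + 2 = (v² + (-12 - 8)*v) + 2 = (v² - 20*v) + 2 = 2 + v² - 20*v)
n = 889 (n = (2 + (-1*5)² - (-20)*5)*7 = (2 + (-5)² - 20*(-5))*7 = (2 + 25 + 100)*7 = 127*7 = 889)
1/n = 1/889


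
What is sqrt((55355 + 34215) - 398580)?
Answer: I*sqrt(309010) ≈ 555.89*I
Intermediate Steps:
sqrt((55355 + 34215) - 398580) = sqrt(89570 - 398580) = sqrt(-309010) = I*sqrt(309010)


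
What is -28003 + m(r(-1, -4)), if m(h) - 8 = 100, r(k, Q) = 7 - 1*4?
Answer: -27895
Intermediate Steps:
r(k, Q) = 3 (r(k, Q) = 7 - 4 = 3)
m(h) = 108 (m(h) = 8 + 100 = 108)
-28003 + m(r(-1, -4)) = -28003 + 108 = -27895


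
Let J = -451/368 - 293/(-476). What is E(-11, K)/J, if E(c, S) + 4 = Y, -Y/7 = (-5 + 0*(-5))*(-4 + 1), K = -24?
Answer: 4773328/26713 ≈ 178.69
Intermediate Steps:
Y = -105 (Y = -7*(-5 + 0*(-5))*(-4 + 1) = -7*(-5 + 0)*(-3) = -(-35)*(-3) = -7*15 = -105)
E(c, S) = -109 (E(c, S) = -4 - 105 = -109)
J = -26713/43792 (J = -451*1/368 - 293*(-1/476) = -451/368 + 293/476 = -26713/43792 ≈ -0.61000)
E(-11, K)/J = -109/(-26713/43792) = -109*(-43792/26713) = 4773328/26713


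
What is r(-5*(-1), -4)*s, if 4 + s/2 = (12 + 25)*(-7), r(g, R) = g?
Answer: -2630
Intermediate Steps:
s = -526 (s = -8 + 2*((12 + 25)*(-7)) = -8 + 2*(37*(-7)) = -8 + 2*(-259) = -8 - 518 = -526)
r(-5*(-1), -4)*s = -5*(-1)*(-526) = 5*(-526) = -2630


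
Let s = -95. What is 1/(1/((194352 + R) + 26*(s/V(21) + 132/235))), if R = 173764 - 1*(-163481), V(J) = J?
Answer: 2622922817/4935 ≈ 5.3149e+5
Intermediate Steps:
R = 337245 (R = 173764 + 163481 = 337245)
1/(1/((194352 + R) + 26*(s/V(21) + 132/235))) = 1/(1/((194352 + 337245) + 26*(-95/21 + 132/235))) = 1/(1/(531597 + 26*(-95*1/21 + 132*(1/235)))) = 1/(1/(531597 + 26*(-95/21 + 132/235))) = 1/(1/(531597 + 26*(-19553/4935))) = 1/(1/(531597 - 508378/4935)) = 1/(1/(2622922817/4935)) = 1/(4935/2622922817) = 2622922817/4935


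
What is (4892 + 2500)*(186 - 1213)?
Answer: -7591584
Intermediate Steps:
(4892 + 2500)*(186 - 1213) = 7392*(-1027) = -7591584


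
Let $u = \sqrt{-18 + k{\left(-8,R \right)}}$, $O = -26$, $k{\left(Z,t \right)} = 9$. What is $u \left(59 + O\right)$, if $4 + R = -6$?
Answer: $99 i \approx 99.0 i$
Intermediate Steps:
$R = -10$ ($R = -4 - 6 = -10$)
$u = 3 i$ ($u = \sqrt{-18 + 9} = \sqrt{-9} = 3 i \approx 3.0 i$)
$u \left(59 + O\right) = 3 i \left(59 - 26\right) = 3 i 33 = 99 i$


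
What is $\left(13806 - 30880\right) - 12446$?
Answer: $-29520$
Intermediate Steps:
$\left(13806 - 30880\right) - 12446 = -17074 - 12446 = -29520$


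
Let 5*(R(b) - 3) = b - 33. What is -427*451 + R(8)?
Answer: -192579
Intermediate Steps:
R(b) = -18/5 + b/5 (R(b) = 3 + (b - 33)/5 = 3 + (-33 + b)/5 = 3 + (-33/5 + b/5) = -18/5 + b/5)
-427*451 + R(8) = -427*451 + (-18/5 + (⅕)*8) = -192577 + (-18/5 + 8/5) = -192577 - 2 = -192579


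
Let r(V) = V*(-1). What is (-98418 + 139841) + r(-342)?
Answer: 41765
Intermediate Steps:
r(V) = -V
(-98418 + 139841) + r(-342) = (-98418 + 139841) - 1*(-342) = 41423 + 342 = 41765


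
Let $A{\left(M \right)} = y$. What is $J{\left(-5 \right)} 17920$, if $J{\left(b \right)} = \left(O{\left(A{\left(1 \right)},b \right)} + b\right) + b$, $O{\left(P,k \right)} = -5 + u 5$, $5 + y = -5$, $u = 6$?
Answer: $268800$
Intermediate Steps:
$y = -10$ ($y = -5 - 5 = -10$)
$A{\left(M \right)} = -10$
$O{\left(P,k \right)} = 25$ ($O{\left(P,k \right)} = -5 + 6 \cdot 5 = -5 + 30 = 25$)
$J{\left(b \right)} = 25 + 2 b$ ($J{\left(b \right)} = \left(25 + b\right) + b = 25 + 2 b$)
$J{\left(-5 \right)} 17920 = \left(25 + 2 \left(-5\right)\right) 17920 = \left(25 - 10\right) 17920 = 15 \cdot 17920 = 268800$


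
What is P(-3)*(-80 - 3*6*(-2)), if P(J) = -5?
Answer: 220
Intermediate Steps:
P(-3)*(-80 - 3*6*(-2)) = -5*(-80 - 3*6*(-2)) = -5*(-80 - 18*(-2)) = -5*(-80 + 36) = -5*(-44) = 220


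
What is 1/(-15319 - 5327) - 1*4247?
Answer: -87683563/20646 ≈ -4247.0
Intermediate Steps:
1/(-15319 - 5327) - 1*4247 = 1/(-20646) - 4247 = -1/20646 - 4247 = -87683563/20646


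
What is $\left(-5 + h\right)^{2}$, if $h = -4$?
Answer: $81$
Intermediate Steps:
$\left(-5 + h\right)^{2} = \left(-5 - 4\right)^{2} = \left(-9\right)^{2} = 81$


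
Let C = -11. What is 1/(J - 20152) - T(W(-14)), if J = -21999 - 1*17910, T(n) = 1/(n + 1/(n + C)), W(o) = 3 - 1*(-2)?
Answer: -360395/1741769 ≈ -0.20691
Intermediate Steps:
W(o) = 5 (W(o) = 3 + 2 = 5)
T(n) = 1/(n + 1/(-11 + n)) (T(n) = 1/(n + 1/(n - 11)) = 1/(n + 1/(-11 + n)))
J = -39909 (J = -21999 - 17910 = -39909)
1/(J - 20152) - T(W(-14)) = 1/(-39909 - 20152) - (-11 + 5)/(1 + 5² - 11*5) = 1/(-60061) - (-6)/(1 + 25 - 55) = -1/60061 - (-6)/(-29) = -1/60061 - (-1)*(-6)/29 = -1/60061 - 1*6/29 = -1/60061 - 6/29 = -360395/1741769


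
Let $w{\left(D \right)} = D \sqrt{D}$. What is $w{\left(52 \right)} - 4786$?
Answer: $-4786 + 104 \sqrt{13} \approx -4411.0$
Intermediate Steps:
$w{\left(D \right)} = D^{\frac{3}{2}}$
$w{\left(52 \right)} - 4786 = 52^{\frac{3}{2}} - 4786 = 104 \sqrt{13} - 4786 = -4786 + 104 \sqrt{13}$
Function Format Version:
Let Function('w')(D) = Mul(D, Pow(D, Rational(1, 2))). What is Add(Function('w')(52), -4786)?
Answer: Add(-4786, Mul(104, Pow(13, Rational(1, 2)))) ≈ -4411.0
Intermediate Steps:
Function('w')(D) = Pow(D, Rational(3, 2))
Add(Function('w')(52), -4786) = Add(Pow(52, Rational(3, 2)), -4786) = Add(Mul(104, Pow(13, Rational(1, 2))), -4786) = Add(-4786, Mul(104, Pow(13, Rational(1, 2))))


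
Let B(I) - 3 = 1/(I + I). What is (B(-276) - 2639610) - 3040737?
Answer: -3135549889/552 ≈ -5.6803e+6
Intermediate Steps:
B(I) = 3 + 1/(2*I) (B(I) = 3 + 1/(I + I) = 3 + 1/(2*I))
(B(-276) - 2639610) - 3040737 = ((3 + (½)/(-276)) - 2639610) - 3040737 = ((3 + (½)*(-1/276)) - 2639610) - 3040737 = ((3 - 1/552) - 2639610) - 3040737 = (1655/552 - 2639610) - 3040737 = -1457063065/552 - 3040737 = -3135549889/552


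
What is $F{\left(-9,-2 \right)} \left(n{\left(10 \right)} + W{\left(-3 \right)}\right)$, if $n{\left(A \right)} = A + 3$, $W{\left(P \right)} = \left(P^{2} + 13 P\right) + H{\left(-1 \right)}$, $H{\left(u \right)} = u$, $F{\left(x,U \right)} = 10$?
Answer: $-180$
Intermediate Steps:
$W{\left(P \right)} = -1 + P^{2} + 13 P$ ($W{\left(P \right)} = \left(P^{2} + 13 P\right) - 1 = -1 + P^{2} + 13 P$)
$n{\left(A \right)} = 3 + A$
$F{\left(-9,-2 \right)} \left(n{\left(10 \right)} + W{\left(-3 \right)}\right) = 10 \left(\left(3 + 10\right) + \left(-1 + \left(-3\right)^{2} + 13 \left(-3\right)\right)\right) = 10 \left(13 - 31\right) = 10 \left(-18\right) = -180$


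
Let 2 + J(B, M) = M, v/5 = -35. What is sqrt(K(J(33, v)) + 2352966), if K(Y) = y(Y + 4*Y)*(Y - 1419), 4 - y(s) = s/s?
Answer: 49*sqrt(978) ≈ 1532.4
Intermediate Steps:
v = -175 (v = 5*(-35) = -175)
J(B, M) = -2 + M
y(s) = 3 (y(s) = 4 - s/s = 4 - 1*1 = 4 - 1 = 3)
K(Y) = -4257 + 3*Y (K(Y) = 3*(Y - 1419) = 3*(-1419 + Y) = -4257 + 3*Y)
sqrt(K(J(33, v)) + 2352966) = sqrt((-4257 + 3*(-2 - 175)) + 2352966) = sqrt((-4257 + 3*(-177)) + 2352966) = sqrt((-4257 - 531) + 2352966) = sqrt(-4788 + 2352966) = sqrt(2348178) = 49*sqrt(978)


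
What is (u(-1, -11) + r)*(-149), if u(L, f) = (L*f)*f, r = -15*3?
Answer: 24734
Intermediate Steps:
r = -45
u(L, f) = L*f²
(u(-1, -11) + r)*(-149) = (-1*(-11)² - 45)*(-149) = (-1*121 - 45)*(-149) = (-121 - 45)*(-149) = -166*(-149) = 24734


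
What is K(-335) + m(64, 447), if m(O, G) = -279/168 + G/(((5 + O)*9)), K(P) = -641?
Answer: -7441379/11592 ≈ -641.94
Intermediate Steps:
m(O, G) = -93/56 + G/(45 + 9*O) (m(O, G) = -279*1/168 + G/(45 + 9*O) = -93/56 + G/(45 + 9*O))
K(-335) + m(64, 447) = -641 + (-4185 - 837*64 + 56*447)/(504*(5 + 64)) = -641 + (1/504)*(-4185 - 53568 + 25032)/69 = -641 + (1/504)*(1/69)*(-32721) = -641 - 10907/11592 = -7441379/11592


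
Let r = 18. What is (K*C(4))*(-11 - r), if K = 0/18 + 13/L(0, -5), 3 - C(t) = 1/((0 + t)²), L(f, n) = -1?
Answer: 17719/16 ≈ 1107.4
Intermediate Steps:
C(t) = 3 - 1/t² (C(t) = 3 - 1/((0 + t)²) = 3 - 1/(t²) = 3 - 1/t²)
K = -13 (K = 0/18 + 13/(-1) = 0*(1/18) + 13*(-1) = 0 - 13 = -13)
(K*C(4))*(-11 - r) = (-13*(3 - 1/4²))*(-11 - 1*18) = (-13*(3 - 1*1/16))*(-11 - 18) = -13*(3 - 1/16)*(-29) = -13*47/16*(-29) = -611/16*(-29) = 17719/16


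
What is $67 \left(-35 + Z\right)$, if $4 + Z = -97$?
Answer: $-9112$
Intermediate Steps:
$Z = -101$ ($Z = -4 - 97 = -101$)
$67 \left(-35 + Z\right) = 67 \left(-35 - 101\right) = 67 \left(-136\right) = -9112$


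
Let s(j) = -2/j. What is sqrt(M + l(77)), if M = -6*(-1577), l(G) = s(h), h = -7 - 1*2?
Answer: 2*sqrt(21290)/3 ≈ 97.274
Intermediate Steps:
h = -9 (h = -7 - 2 = -9)
l(G) = 2/9 (l(G) = -2/(-9) = -2*(-1/9) = 2/9)
M = 9462
sqrt(M + l(77)) = sqrt(9462 + 2/9) = sqrt(85160/9) = 2*sqrt(21290)/3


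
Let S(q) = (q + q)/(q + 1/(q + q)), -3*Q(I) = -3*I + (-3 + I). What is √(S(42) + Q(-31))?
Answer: I*√1980224241/10587 ≈ 4.2032*I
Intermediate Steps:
Q(I) = 1 + 2*I/3 (Q(I) = -(-3*I + (-3 + I))/3 = -(-3 - 2*I)/3 = 1 + 2*I/3)
S(q) = 2*q/(q + 1/(2*q)) (S(q) = (2*q)/(q + 1/(2*q)) = 2*q/(q + 1/(2*q)))
√(S(42) + Q(-31)) = √(4*42²/(1 + 2*42²) + (1 + (⅔)*(-31))) = √(4*1764/(1 + 2*1764) + (1 - 62/3)) = √(4*1764/(1 + 3528) - 59/3) = √(4*1764/3529 - 59/3) = √(4*1764*(1/3529) - 59/3) = √(7056/3529 - 59/3) = √(-187043/10587) = I*√1980224241/10587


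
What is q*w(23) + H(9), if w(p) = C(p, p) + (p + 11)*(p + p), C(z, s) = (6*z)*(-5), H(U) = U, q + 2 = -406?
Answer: -356583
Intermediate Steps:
q = -408 (q = -2 - 406 = -408)
C(z, s) = -30*z
w(p) = -30*p + 2*p*(11 + p) (w(p) = -30*p + (p + 11)*(p + p) = -30*p + (11 + p)*(2*p) = -30*p + 2*p*(11 + p))
q*w(23) + H(9) = -816*23*(-4 + 23) + 9 = -816*23*19 + 9 = -408*874 + 9 = -356592 + 9 = -356583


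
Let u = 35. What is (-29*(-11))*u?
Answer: 11165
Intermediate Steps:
(-29*(-11))*u = -29*(-11)*35 = 319*35 = 11165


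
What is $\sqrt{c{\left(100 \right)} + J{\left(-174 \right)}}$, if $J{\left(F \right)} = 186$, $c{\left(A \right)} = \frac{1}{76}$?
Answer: $\frac{\sqrt{268603}}{38} \approx 13.639$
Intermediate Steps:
$c{\left(A \right)} = \frac{1}{76}$
$\sqrt{c{\left(100 \right)} + J{\left(-174 \right)}} = \sqrt{\frac{1}{76} + 186} = \sqrt{\frac{14137}{76}} = \frac{\sqrt{268603}}{38}$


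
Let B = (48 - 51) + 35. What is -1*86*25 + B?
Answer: -2118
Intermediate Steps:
B = 32 (B = -3 + 35 = 32)
-1*86*25 + B = -1*86*25 + 32 = -86*25 + 32 = -2150 + 32 = -2118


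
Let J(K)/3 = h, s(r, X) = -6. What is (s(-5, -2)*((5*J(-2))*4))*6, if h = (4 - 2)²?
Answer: -8640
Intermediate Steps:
h = 4 (h = 2² = 4)
J(K) = 12 (J(K) = 3*4 = 12)
(s(-5, -2)*((5*J(-2))*4))*6 = -6*5*12*4*6 = -360*4*6 = -6*240*6 = -1440*6 = -8640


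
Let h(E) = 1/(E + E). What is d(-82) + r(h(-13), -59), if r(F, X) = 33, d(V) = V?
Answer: -49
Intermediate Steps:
h(E) = 1/(2*E)
d(-82) + r(h(-13), -59) = -82 + 33 = -49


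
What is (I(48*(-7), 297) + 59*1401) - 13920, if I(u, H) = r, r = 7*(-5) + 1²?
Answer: 68705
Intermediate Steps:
r = -34 (r = -35 + 1 = -34)
I(u, H) = -34
(I(48*(-7), 297) + 59*1401) - 13920 = (-34 + 59*1401) - 13920 = (-34 + 82659) - 13920 = 82625 - 13920 = 68705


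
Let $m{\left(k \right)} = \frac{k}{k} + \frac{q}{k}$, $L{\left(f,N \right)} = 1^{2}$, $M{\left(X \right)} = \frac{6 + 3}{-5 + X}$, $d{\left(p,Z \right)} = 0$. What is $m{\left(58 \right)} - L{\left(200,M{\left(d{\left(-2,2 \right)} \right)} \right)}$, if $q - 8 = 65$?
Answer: $\frac{73}{58} \approx 1.2586$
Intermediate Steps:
$q = 73$ ($q = 8 + 65 = 73$)
$M{\left(X \right)} = \frac{9}{-5 + X}$
$L{\left(f,N \right)} = 1$
$m{\left(k \right)} = 1 + \frac{73}{k}$ ($m{\left(k \right)} = \frac{k}{k} + \frac{73}{k} = 1 + \frac{73}{k}$)
$m{\left(58 \right)} - L{\left(200,M{\left(d{\left(-2,2 \right)} \right)} \right)} = \frac{73 + 58}{58} - 1 = \frac{1}{58} \cdot 131 - 1 = \frac{131}{58} - 1 = \frac{73}{58}$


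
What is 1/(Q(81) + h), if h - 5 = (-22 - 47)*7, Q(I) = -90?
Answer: -1/568 ≈ -0.0017606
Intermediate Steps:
h = -478 (h = 5 + (-22 - 47)*7 = 5 - 69*7 = 5 - 483 = -478)
1/(Q(81) + h) = 1/(-90 - 478) = 1/(-568) = -1/568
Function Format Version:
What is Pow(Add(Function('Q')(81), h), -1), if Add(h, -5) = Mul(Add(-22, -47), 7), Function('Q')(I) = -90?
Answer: Rational(-1, 568) ≈ -0.0017606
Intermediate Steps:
h = -478 (h = Add(5, Mul(Add(-22, -47), 7)) = Add(5, Mul(-69, 7)) = Add(5, -483) = -478)
Pow(Add(Function('Q')(81), h), -1) = Pow(Add(-90, -478), -1) = Pow(-568, -1) = Rational(-1, 568)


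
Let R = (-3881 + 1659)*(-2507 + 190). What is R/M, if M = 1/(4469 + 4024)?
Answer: 43725140382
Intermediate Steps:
R = 5148374 (R = -2222*(-2317) = 5148374)
M = 1/8493 ≈ 0.00011774
R/M = 5148374/(1/8493) = 5148374*8493 = 43725140382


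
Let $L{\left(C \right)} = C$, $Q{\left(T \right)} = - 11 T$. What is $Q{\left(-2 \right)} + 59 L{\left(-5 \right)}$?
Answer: $-273$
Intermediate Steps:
$Q{\left(-2 \right)} + 59 L{\left(-5 \right)} = \left(-11\right) \left(-2\right) + 59 \left(-5\right) = 22 - 295 = -273$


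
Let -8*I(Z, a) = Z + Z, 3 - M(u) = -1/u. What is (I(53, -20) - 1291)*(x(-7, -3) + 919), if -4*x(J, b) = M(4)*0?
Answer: -4794423/4 ≈ -1.1986e+6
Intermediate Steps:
M(u) = 3 + 1/u (M(u) = 3 - (-1)/u = 3 + 1/u)
x(J, b) = 0 (x(J, b) = -(3 + 1/4)*0/4 = -(3 + ¼)*0/4 = -13*0/16 = -¼*0 = 0)
I(Z, a) = -Z/4 (I(Z, a) = -(Z + Z)/8 = -Z/4)
(I(53, -20) - 1291)*(x(-7, -3) + 919) = (-¼*53 - 1291)*(0 + 919) = (-53/4 - 1291)*919 = -5217/4*919 = -4794423/4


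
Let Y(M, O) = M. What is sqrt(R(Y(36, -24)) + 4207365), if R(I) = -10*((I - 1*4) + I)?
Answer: sqrt(4206685) ≈ 2051.0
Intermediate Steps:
R(I) = 40 - 20*I (R(I) = -10*((I - 4) + I) = -10*((-4 + I) + I) = -10*(-4 + 2*I) = 40 - 20*I)
sqrt(R(Y(36, -24)) + 4207365) = sqrt((40 - 20*36) + 4207365) = sqrt((40 - 720) + 4207365) = sqrt(-680 + 4207365) = sqrt(4206685)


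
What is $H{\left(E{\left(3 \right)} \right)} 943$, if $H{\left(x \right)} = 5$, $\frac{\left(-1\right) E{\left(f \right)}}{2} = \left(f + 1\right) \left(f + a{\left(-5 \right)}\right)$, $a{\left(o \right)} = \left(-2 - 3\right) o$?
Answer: $4715$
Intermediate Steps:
$a{\left(o \right)} = - 5 o$
$E{\left(f \right)} = - 2 \left(1 + f\right) \left(25 + f\right)$ ($E{\left(f \right)} = - 2 \left(f + 1\right) \left(f - -25\right) = - 2 \left(1 + f\right) \left(f + 25\right) = - 2 \left(1 + f\right) \left(25 + f\right)$)
$H{\left(E{\left(3 \right)} \right)} 943 = 5 \cdot 943 = 4715$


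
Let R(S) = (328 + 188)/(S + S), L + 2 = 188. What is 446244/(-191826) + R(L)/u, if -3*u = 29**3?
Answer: -56235256325/24171962289 ≈ -2.3265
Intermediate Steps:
L = 186 (L = -2 + 188 = 186)
R(S) = 258/S (R(S) = 516/((2*S)) = 516*(1/(2*S)) = 258/S)
u = -24389/3 (u = -1/3*29**3 = -1/3*24389 = -24389/3 ≈ -8129.7)
446244/(-191826) + R(L)/u = 446244/(-191826) + (258/186)/(-24389/3) = 446244*(-1/191826) + (258*(1/186))*(-3/24389) = -74374/31971 + (43/31)*(-3/24389) = -74374/31971 - 129/756059 = -56235256325/24171962289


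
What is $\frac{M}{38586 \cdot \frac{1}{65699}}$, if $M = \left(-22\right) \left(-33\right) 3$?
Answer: $\frac{23848737}{6431} \approx 3708.4$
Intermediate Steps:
$M = 2178$ ($M = 726 \cdot 3 = 2178$)
$\frac{M}{38586 \cdot \frac{1}{65699}} = \frac{2178}{38586 \cdot \frac{1}{65699}} = \frac{2178}{\frac{38586}{65699}} = 2178 \cdot \frac{65699}{38586} = \frac{23848737}{6431}$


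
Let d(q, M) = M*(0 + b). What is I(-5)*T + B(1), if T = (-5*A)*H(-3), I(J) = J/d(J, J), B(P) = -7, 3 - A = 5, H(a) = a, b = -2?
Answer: 8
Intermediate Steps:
d(q, M) = -2*M (d(q, M) = M*(0 - 2) = M*(-2) = -2*M)
A = -2 (A = 3 - 1*5 = 3 - 5 = -2)
I(J) = -1/2 (I(J) = J/((-2*J)) = J*(-1/(2*J)) = -1/2)
T = -30 (T = -5*(-2)*(-3) = 10*(-3) = -30)
I(-5)*T + B(1) = -1/2*(-30) - 7 = 15 - 7 = 8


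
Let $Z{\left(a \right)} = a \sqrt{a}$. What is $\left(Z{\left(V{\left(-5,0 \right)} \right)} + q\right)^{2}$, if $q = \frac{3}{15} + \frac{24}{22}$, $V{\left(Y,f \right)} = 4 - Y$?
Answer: $\frac{2421136}{3025} \approx 800.38$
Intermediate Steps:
$q = \frac{71}{55}$ ($q = 3 \cdot \frac{1}{15} + 24 \cdot \frac{1}{22} = \frac{1}{5} + \frac{12}{11} = \frac{71}{55} \approx 1.2909$)
$Z{\left(a \right)} = a^{\frac{3}{2}}$
$\left(Z{\left(V{\left(-5,0 \right)} \right)} + q\right)^{2} = \left(\left(4 - -5\right)^{\frac{3}{2}} + \frac{71}{55}\right)^{2} = \left(\left(4 + 5\right)^{\frac{3}{2}} + \frac{71}{55}\right)^{2} = \left(9^{\frac{3}{2}} + \frac{71}{55}\right)^{2} = \left(27 + \frac{71}{55}\right)^{2} = \left(\frac{1556}{55}\right)^{2} = \frac{2421136}{3025}$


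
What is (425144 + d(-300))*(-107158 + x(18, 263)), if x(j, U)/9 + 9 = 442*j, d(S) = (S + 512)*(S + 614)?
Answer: -17522157120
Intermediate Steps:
d(S) = (512 + S)*(614 + S)
x(j, U) = -81 + 3978*j (x(j, U) = -81 + 9*(442*j) = -81 + 3978*j)
(425144 + d(-300))*(-107158 + x(18, 263)) = (425144 + (314368 + (-300)² + 1126*(-300)))*(-107158 + (-81 + 3978*18)) = (425144 + (314368 + 90000 - 337800))*(-107158 + (-81 + 71604)) = (425144 + 66568)*(-107158 + 71523) = 491712*(-35635) = -17522157120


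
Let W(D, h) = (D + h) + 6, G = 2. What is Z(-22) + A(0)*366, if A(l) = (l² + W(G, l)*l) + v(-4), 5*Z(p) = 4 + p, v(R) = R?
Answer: -7338/5 ≈ -1467.6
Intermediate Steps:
Z(p) = ⅘ + p/5 (Z(p) = (4 + p)/5 = ⅘ + p/5)
W(D, h) = 6 + D + h
A(l) = -4 + l² + l*(8 + l) (A(l) = (l² + (6 + 2 + l)*l) - 4 = (l² + (8 + l)*l) - 4 = (l² + l*(8 + l)) - 4 = -4 + l² + l*(8 + l))
Z(-22) + A(0)*366 = (⅘ + (⅕)*(-22)) + (-4 + 0² + 0*(8 + 0))*366 = (⅘ - 22/5) + (-4 + 0 + 0*8)*366 = -18/5 + (-4 + 0 + 0)*366 = -18/5 - 4*366 = -18/5 - 1464 = -7338/5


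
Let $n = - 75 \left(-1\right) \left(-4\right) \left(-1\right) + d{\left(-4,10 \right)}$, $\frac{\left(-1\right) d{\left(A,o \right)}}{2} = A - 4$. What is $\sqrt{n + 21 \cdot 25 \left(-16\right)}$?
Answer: $2 i \sqrt{2021} \approx 89.911 i$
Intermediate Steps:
$d{\left(A,o \right)} = 8 - 2 A$ ($d{\left(A,o \right)} = - 2 \left(A - 4\right) = - 2 \left(-4 + A\right) = 8 - 2 A$)
$n = 316$ ($n = - 75 \left(-1\right) \left(-4\right) \left(-1\right) + \left(8 - -8\right) = - 75 \cdot 4 \left(-1\right) + \left(8 + 8\right) = \left(-75\right) \left(-4\right) + 16 = 300 + 16 = 316$)
$\sqrt{n + 21 \cdot 25 \left(-16\right)} = \sqrt{316 + 21 \cdot 25 \left(-16\right)} = \sqrt{316 + 525 \left(-16\right)} = \sqrt{316 - 8400} = \sqrt{-8084} = 2 i \sqrt{2021}$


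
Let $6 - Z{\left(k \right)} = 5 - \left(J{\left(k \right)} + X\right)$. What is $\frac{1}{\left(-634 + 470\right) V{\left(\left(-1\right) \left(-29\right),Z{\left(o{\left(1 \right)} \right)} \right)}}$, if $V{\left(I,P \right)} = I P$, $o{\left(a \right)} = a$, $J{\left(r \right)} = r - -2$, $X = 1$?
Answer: $- \frac{1}{23780} \approx -4.2052 \cdot 10^{-5}$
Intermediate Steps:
$J{\left(r \right)} = 2 + r$ ($J{\left(r \right)} = r + 2 = 2 + r$)
$Z{\left(k \right)} = 4 + k$ ($Z{\left(k \right)} = 6 - \left(5 - \left(\left(2 + k\right) + 1\right)\right) = 6 - \left(5 - \left(3 + k\right)\right) = 6 - \left(2 - k\right) = 6 + \left(-2 + k\right) = 4 + k$)
$\frac{1}{\left(-634 + 470\right) V{\left(\left(-1\right) \left(-29\right),Z{\left(o{\left(1 \right)} \right)} \right)}} = \frac{1}{\left(-634 + 470\right) \left(-1\right) \left(-29\right) \left(4 + 1\right)} = \frac{1}{\left(-164\right) 29 \cdot 5} = - \frac{1}{164 \cdot 145} = \left(- \frac{1}{164}\right) \frac{1}{145} = - \frac{1}{23780}$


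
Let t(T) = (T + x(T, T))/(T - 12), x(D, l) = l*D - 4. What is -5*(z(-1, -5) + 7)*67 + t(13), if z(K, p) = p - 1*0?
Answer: -492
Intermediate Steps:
x(D, l) = -4 + D*l (x(D, l) = D*l - 4 = -4 + D*l)
z(K, p) = p (z(K, p) = p + 0 = p)
t(T) = (-4 + T + T²)/(-12 + T) (t(T) = (T + (-4 + T*T))/(T - 12) = (T + (-4 + T²))/(-12 + T) = (-4 + T + T²)/(-12 + T))
-5*(z(-1, -5) + 7)*67 + t(13) = -5*(-5 + 7)*67 + (-4 + 13 + 13²)/(-12 + 13) = -5*2*67 + (-4 + 13 + 169)/1 = -10*67 + 1*178 = -670 + 178 = -492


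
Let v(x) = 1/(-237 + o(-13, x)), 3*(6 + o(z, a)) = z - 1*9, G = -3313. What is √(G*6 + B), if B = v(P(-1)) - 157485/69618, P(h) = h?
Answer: I*√6038132564924498086/17427706 ≈ 141.0*I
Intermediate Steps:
o(z, a) = -9 + z/3 (o(z, a) = -6 + (z - 1*9)/3 = -6 + (z - 9)/3 = -6 + (-9 + z)/3 = -6 + (-3 + z/3) = -9 + z/3)
v(x) = -3/751 (v(x) = 1/(-237 + (-9 + (⅓)*(-13))) = 1/(-237 + (-9 - 13/3)) = 1/(-237 - 40/3) = 1/(-751/3) = -3/751)
B = -39493363/17427706 (B = -3/751 - 157485/69618 = -3/751 - 1*52495/23206 = -3/751 - 52495/23206 = -39493363/17427706 ≈ -2.2661)
√(G*6 + B) = √(-3313*6 - 39493363/17427706) = √(-19878 - 39493363/17427706) = √(-346467433231/17427706) = I*√6038132564924498086/17427706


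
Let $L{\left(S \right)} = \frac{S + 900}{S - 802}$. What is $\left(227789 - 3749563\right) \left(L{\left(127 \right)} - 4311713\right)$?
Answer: $\frac{10249796765593748}{675} \approx 1.5185 \cdot 10^{13}$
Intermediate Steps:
$L{\left(S \right)} = \frac{900 + S}{-802 + S}$
$\left(227789 - 3749563\right) \left(L{\left(127 \right)} - 4311713\right) = \left(227789 - 3749563\right) \left(\frac{900 + 127}{-802 + 127} - 4311713\right) = - 3521774 \left(\frac{1}{-675} \cdot 1027 - 4311713\right) = - 3521774 \left(\left(- \frac{1}{675}\right) 1027 - 4311713\right) = - 3521774 \left(- \frac{1027}{675} - 4311713\right) = \left(-3521774\right) \left(- \frac{2910407302}{675}\right) = \frac{10249796765593748}{675}$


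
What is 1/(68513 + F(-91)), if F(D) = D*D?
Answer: 1/76794 ≈ 1.3022e-5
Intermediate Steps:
F(D) = D²
1/(68513 + F(-91)) = 1/(68513 + (-91)²) = 1/(68513 + 8281) = 1/76794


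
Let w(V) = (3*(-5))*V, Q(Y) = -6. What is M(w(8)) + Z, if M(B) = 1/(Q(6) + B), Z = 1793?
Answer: 225917/126 ≈ 1793.0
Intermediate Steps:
w(V) = -15*V
M(B) = 1/(-6 + B)
M(w(8)) + Z = 1/(-6 - 15*8) + 1793 = 1/(-6 - 120) + 1793 = 1/(-126) + 1793 = -1/126 + 1793 = 225917/126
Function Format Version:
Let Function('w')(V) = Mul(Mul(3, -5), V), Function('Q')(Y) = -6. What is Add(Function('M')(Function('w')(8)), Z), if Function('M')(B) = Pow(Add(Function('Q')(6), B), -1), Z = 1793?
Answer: Rational(225917, 126) ≈ 1793.0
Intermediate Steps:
Function('w')(V) = Mul(-15, V)
Function('M')(B) = Pow(Add(-6, B), -1)
Add(Function('M')(Function('w')(8)), Z) = Add(Pow(Add(-6, Mul(-15, 8)), -1), 1793) = Add(Pow(Add(-6, -120), -1), 1793) = Add(Pow(-126, -1), 1793) = Add(Rational(-1, 126), 1793) = Rational(225917, 126)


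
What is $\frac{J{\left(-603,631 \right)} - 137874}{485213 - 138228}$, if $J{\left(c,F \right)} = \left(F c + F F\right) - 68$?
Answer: $- \frac{120274}{346985} \approx -0.34663$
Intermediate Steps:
$J{\left(c,F \right)} = -68 + F^{2} + F c$ ($J{\left(c,F \right)} = \left(F c + F^{2}\right) - 68 = \left(F^{2} + F c\right) - 68 = -68 + F^{2} + F c$)
$\frac{J{\left(-603,631 \right)} - 137874}{485213 - 138228} = \frac{\left(-68 + 631^{2} + 631 \left(-603\right)\right) - 137874}{485213 - 138228} = \frac{\left(-68 + 398161 - 380493\right) - 137874}{346985} = \left(17600 - 137874\right) \frac{1}{346985} = \left(-120274\right) \frac{1}{346985} = - \frac{120274}{346985}$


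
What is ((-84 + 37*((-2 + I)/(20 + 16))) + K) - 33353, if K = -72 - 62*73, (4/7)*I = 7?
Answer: -5475523/144 ≈ -38024.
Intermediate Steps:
I = 49/4 (I = (7/4)*7 = 49/4 ≈ 12.250)
K = -4598 (K = -72 - 4526 = -4598)
((-84 + 37*((-2 + I)/(20 + 16))) + K) - 33353 = ((-84 + 37*((-2 + 49/4)/(20 + 16))) - 4598) - 33353 = ((-84 + 37*((41/4)/36)) - 4598) - 33353 = ((-84 + 37*((41/4)*(1/36))) - 4598) - 33353 = ((-84 + 37*(41/144)) - 4598) - 33353 = ((-84 + 1517/144) - 4598) - 33353 = (-10579/144 - 4598) - 33353 = -672691/144 - 33353 = -5475523/144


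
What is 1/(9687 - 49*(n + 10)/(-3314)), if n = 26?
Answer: 1657/16052241 ≈ 0.00010323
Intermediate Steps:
1/(9687 - 49*(n + 10)/(-3314)) = 1/(9687 - 49*(26 + 10)/(-3314)) = 1/(9687 - 49*36*(-1/3314)) = 1/(9687 - 1764*(-1/3314)) = 1/(9687 + 882/1657) = 1/(16052241/1657) = 1657/16052241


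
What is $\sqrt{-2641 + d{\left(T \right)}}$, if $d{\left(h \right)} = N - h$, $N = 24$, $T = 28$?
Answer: $23 i \sqrt{5} \approx 51.43 i$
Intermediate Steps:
$d{\left(h \right)} = 24 - h$
$\sqrt{-2641 + d{\left(T \right)}} = \sqrt{-2641 + \left(24 - 28\right)} = \sqrt{-2641 - 4} = \sqrt{-2645} = 23 i \sqrt{5}$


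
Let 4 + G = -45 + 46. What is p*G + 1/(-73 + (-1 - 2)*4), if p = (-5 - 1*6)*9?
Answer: 25244/85 ≈ 296.99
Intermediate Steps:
p = -99 (p = (-5 - 6)*9 = -11*9 = -99)
G = -3 (G = -4 + (-45 + 46) = -4 + 1 = -3)
p*G + 1/(-73 + (-1 - 2)*4) = -99*(-3) + 1/(-73 + (-1 - 2)*4) = 297 + 1/(-73 - 3*4) = 297 + 1/(-73 - 12) = 297 + 1/(-85) = 297 - 1/85 = 25244/85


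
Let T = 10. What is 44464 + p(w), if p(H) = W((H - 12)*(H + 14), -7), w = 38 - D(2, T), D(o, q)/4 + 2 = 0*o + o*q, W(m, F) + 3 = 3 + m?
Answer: 45384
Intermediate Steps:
W(m, F) = m (W(m, F) = -3 + (3 + m) = m)
D(o, q) = -8 + 4*o*q (D(o, q) = -8 + 4*(0*o + o*q) = -8 + 4*(0 + o*q) = -8 + 4*(o*q) = -8 + 4*o*q)
w = -34 (w = 38 - (-8 + 4*2*10) = 38 - (-8 + 80) = 38 - 1*72 = 38 - 72 = -34)
p(H) = (-12 + H)*(14 + H) (p(H) = (H - 12)*(H + 14) = (-12 + H)*(14 + H))
44464 + p(w) = 44464 + (-168 + (-34)² + 2*(-34)) = 44464 + (-168 + 1156 - 68) = 44464 + 920 = 45384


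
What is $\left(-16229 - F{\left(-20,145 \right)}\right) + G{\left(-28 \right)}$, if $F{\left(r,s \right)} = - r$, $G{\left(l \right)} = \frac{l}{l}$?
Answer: $-16248$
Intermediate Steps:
$G{\left(l \right)} = 1$
$\left(-16229 - F{\left(-20,145 \right)}\right) + G{\left(-28 \right)} = \left(-16229 - \left(-1\right) \left(-20\right)\right) + 1 = \left(-16229 - 20\right) + 1 = -16249 + 1 = -16248$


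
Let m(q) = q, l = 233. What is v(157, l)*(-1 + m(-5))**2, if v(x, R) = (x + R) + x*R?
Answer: 1330956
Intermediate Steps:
v(x, R) = R + x + R*x (v(x, R) = (R + x) + R*x = R + x + R*x)
v(157, l)*(-1 + m(-5))**2 = (233 + 157 + 233*157)*(-1 - 5)**2 = (233 + 157 + 36581)*(-6)**2 = 36971*36 = 1330956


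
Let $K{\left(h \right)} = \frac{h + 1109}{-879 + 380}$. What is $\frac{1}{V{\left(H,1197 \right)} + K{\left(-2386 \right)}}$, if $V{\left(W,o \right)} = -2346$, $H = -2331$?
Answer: $- \frac{499}{1169377} \approx -0.00042672$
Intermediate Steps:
$K{\left(h \right)} = - \frac{1109}{499} - \frac{h}{499}$ ($K{\left(h \right)} = \frac{1109 + h}{-499} = \left(1109 + h\right) \left(- \frac{1}{499}\right) = - \frac{1109}{499} - \frac{h}{499}$)
$\frac{1}{V{\left(H,1197 \right)} + K{\left(-2386 \right)}} = \frac{1}{-2346 - - \frac{1277}{499}} = \frac{1}{-2346 + \left(- \frac{1109}{499} + \frac{2386}{499}\right)} = \frac{1}{-2346 + \frac{1277}{499}} = \frac{1}{- \frac{1169377}{499}} = - \frac{499}{1169377}$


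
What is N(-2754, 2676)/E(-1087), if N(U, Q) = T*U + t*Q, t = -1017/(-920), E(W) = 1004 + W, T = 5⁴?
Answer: 395207127/19090 ≈ 20702.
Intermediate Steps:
T = 625
t = 1017/920 (t = -1017*(-1/920) = 1017/920 ≈ 1.1054)
N(U, Q) = 625*U + 1017*Q/920
N(-2754, 2676)/E(-1087) = (625*(-2754) + (1017/920)*2676)/(1004 - 1087) = (-1721250 + 680373/230)/(-83) = -395207127/230*(-1/83) = 395207127/19090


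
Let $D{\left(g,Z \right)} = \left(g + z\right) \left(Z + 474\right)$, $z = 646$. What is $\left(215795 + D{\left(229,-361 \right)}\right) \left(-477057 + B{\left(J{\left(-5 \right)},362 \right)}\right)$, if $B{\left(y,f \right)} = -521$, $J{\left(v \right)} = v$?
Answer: $-150279469260$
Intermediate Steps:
$D{\left(g,Z \right)} = \left(474 + Z\right) \left(646 + g\right)$ ($D{\left(g,Z \right)} = \left(g + 646\right) \left(Z + 474\right) = \left(646 + g\right) \left(474 + Z\right) = \left(474 + Z\right) \left(646 + g\right)$)
$\left(215795 + D{\left(229,-361 \right)}\right) \left(-477057 + B{\left(J{\left(-5 \right)},362 \right)}\right) = \left(215795 + \left(306204 + 474 \cdot 229 + 646 \left(-361\right) - 82669\right)\right) \left(-477057 - 521\right) = \left(215795 + \left(306204 + 108546 - 233206 - 82669\right)\right) \left(-477578\right) = \left(215795 + 98875\right) \left(-477578\right) = 314670 \left(-477578\right) = -150279469260$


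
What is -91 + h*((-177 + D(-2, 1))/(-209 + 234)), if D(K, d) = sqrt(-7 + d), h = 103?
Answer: -20506/25 + 103*I*sqrt(6)/25 ≈ -820.24 + 10.092*I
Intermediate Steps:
-91 + h*((-177 + D(-2, 1))/(-209 + 234)) = -91 + 103*((-177 + sqrt(-7 + 1))/(-209 + 234)) = -91 + 103*((-177 + sqrt(-6))/25) = -91 + 103*((-177 + I*sqrt(6))*(1/25)) = -91 + 103*(-177/25 + I*sqrt(6)/25) = -91 + (-18231/25 + 103*I*sqrt(6)/25) = -20506/25 + 103*I*sqrt(6)/25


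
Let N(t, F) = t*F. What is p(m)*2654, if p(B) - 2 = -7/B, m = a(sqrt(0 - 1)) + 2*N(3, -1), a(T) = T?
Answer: 307864/37 + 18578*I/37 ≈ 8320.7 + 502.11*I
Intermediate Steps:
N(t, F) = F*t
m = -6 + I (m = sqrt(0 - 1) + 2*(-1*3) = sqrt(-1) + 2*(-3) = I - 6 = -6 + I ≈ -6.0 + 1.0*I)
p(B) = 2 - 7/B
p(m)*2654 = (2 - 7*(-6 - I)/37)*2654 = 5308 - 18578*(-6 - I)/37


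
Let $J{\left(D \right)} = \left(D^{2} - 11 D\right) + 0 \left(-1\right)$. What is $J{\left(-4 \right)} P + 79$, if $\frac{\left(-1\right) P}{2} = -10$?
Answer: $1279$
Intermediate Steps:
$P = 20$ ($P = \left(-2\right) \left(-10\right) = 20$)
$J{\left(D \right)} = D^{2} - 11 D$ ($J{\left(D \right)} = \left(D^{2} - 11 D\right) + 0 = D^{2} - 11 D$)
$J{\left(-4 \right)} P + 79 = - 4 \left(-11 - 4\right) 20 + 79 = \left(-4\right) \left(-15\right) 20 + 79 = 60 \cdot 20 + 79 = 1200 + 79 = 1279$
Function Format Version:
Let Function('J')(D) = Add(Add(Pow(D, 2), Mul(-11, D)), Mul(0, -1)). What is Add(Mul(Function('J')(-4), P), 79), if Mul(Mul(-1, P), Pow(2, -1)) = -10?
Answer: 1279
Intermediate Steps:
P = 20 (P = Mul(-2, -10) = 20)
Function('J')(D) = Add(Pow(D, 2), Mul(-11, D)) (Function('J')(D) = Add(Add(Pow(D, 2), Mul(-11, D)), 0) = Add(Pow(D, 2), Mul(-11, D)))
Add(Mul(Function('J')(-4), P), 79) = Add(Mul(Mul(-4, Add(-11, -4)), 20), 79) = Add(Mul(Mul(-4, -15), 20), 79) = Add(Mul(60, 20), 79) = Add(1200, 79) = 1279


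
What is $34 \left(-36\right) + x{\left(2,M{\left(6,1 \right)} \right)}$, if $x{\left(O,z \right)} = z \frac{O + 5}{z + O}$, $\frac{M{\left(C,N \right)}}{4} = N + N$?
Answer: $- \frac{6092}{5} \approx -1218.4$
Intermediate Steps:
$M{\left(C,N \right)} = 8 N$ ($M{\left(C,N \right)} = 4 \left(N + N\right) = 4 \cdot 2 N = 8 N$)
$x{\left(O,z \right)} = \frac{z \left(5 + O\right)}{O + z}$ ($x{\left(O,z \right)} = z \frac{5 + O}{O + z} = \frac{z \left(5 + O\right)}{O + z}$)
$34 \left(-36\right) + x{\left(2,M{\left(6,1 \right)} \right)} = 34 \left(-36\right) + \frac{8 \cdot 1 \left(5 + 2\right)}{2 + 8 \cdot 1} = -1224 + 8 \frac{1}{2 + 8} \cdot 7 = -1224 + 8 \cdot \frac{1}{10} \cdot 7 = -1224 + \frac{28}{5} = - \frac{6092}{5}$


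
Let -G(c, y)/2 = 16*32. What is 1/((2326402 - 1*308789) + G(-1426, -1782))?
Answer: 1/2016589 ≈ 4.9589e-7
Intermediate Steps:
G(c, y) = -1024 (G(c, y) = -32*32 = -2*512 = -1024)
1/((2326402 - 1*308789) + G(-1426, -1782)) = 1/((2326402 - 1*308789) - 1024) = 1/((2326402 - 308789) - 1024) = 1/(2017613 - 1024) = 1/2016589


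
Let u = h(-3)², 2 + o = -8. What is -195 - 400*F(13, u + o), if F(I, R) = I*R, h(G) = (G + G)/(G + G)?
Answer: 46605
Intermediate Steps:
o = -10 (o = -2 - 8 = -10)
h(G) = 1 (h(G) = (2*G)/((2*G)) = (2*G)*(1/(2*G)) = 1)
u = 1 (u = 1² = 1)
-195 - 400*F(13, u + o) = -195 - 5200*(1 - 10) = -195 - 5200*(-9) = -195 - 400*(-117) = -195 + 46800 = 46605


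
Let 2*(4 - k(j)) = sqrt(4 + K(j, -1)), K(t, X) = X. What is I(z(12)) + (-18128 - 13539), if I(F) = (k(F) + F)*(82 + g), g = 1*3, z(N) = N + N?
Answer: -29287 - 85*sqrt(3)/2 ≈ -29361.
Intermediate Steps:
z(N) = 2*N
g = 3
k(j) = 4 - sqrt(3)/2 (k(j) = 4 - sqrt(4 - 1)/2 = 4 - sqrt(3)/2)
I(F) = 340 + 85*F - 85*sqrt(3)/2 (I(F) = ((4 - sqrt(3)/2) + F)*(82 + 3) = (4 + F - sqrt(3)/2)*85 = 340 + 85*F - 85*sqrt(3)/2)
I(z(12)) + (-18128 - 13539) = (340 + 85*(2*12) - 85*sqrt(3)/2) + (-18128 - 13539) = (340 + 85*24 - 85*sqrt(3)/2) - 31667 = (340 + 2040 - 85*sqrt(3)/2) - 31667 = (2380 - 85*sqrt(3)/2) - 31667 = -29287 - 85*sqrt(3)/2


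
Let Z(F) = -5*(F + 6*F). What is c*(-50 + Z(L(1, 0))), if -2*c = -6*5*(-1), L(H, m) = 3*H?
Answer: 2325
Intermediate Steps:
Z(F) = -35*F
c = -15 (c = -(-6*5)*(-1)/2 = -(-15)*(-1) = -½*30 = -15)
c*(-50 + Z(L(1, 0))) = -15*(-50 - 105) = -15*(-155) = 2325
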